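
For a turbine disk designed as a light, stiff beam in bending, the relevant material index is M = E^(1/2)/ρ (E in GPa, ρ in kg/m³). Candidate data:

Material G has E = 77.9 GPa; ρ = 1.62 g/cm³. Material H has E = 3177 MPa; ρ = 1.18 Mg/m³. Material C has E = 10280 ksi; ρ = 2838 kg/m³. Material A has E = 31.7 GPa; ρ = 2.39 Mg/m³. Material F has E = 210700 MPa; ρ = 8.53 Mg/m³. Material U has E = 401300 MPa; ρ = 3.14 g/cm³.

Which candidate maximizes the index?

material U

Putting every candidate on a common basis:
  material G: E = 77.90 GPa, ρ = 1620 kg/m³
  material H: E = 3.177 GPa, ρ = 1180 kg/m³
  material C: E = 70.88 GPa, ρ = 2838 kg/m³
  material A: E = 31.70 GPa, ρ = 2390 kg/m³
  material F: E = 210.7 GPa, ρ = 8530 kg/m³
  material U: E = 401.3 GPa, ρ = 3140 kg/m³
  material U: M = 6.38×10⁻³
  material G: M = 5.45×10⁻³
  material C: M = 2.97×10⁻³
  material A: M = 2.36×10⁻³
  material F: M = 1.70×10⁻³
  material H: M = 1.51×10⁻³
The maximum is for material U.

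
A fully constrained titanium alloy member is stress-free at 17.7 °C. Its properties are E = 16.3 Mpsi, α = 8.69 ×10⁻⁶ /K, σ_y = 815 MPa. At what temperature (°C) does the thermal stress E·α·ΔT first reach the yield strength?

E = 16.3 Mpsi = 112.4 GPa.
E·α·ΔT = 815.0 MPa ⇒ ΔT = 815.0 / (112.4×10³ × 8.69×10⁻⁶) = 834.5 K.
T = 17.7 + 834.5 = 852.2 °C.

852 °C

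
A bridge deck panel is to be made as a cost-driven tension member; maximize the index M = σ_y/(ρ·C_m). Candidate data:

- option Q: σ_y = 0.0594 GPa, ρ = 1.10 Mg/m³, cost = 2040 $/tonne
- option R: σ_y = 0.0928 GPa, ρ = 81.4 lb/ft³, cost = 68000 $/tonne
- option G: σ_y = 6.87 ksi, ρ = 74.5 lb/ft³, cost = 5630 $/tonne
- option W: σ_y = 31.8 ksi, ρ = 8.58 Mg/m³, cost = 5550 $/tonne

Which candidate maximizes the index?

option Q

Putting every candidate on a common basis:
  option Q: σ_y = 59.40 MPa, ρ = 1100 kg/m³, cost = 2.040 $/kg
  option R: σ_y = 92.80 MPa, ρ = 1304 kg/m³, cost = 68.00 $/kg
  option G: σ_y = 47.37 MPa, ρ = 1193 kg/m³, cost = 5.630 $/kg
  option W: σ_y = 219.3 MPa, ρ = 8580 kg/m³, cost = 5.550 $/kg
  option Q: M = 26.5 kN·m per $
  option G: M = 7.05 kN·m per $
  option W: M = 4.60 kN·m per $
  option R: M = 1.05 kN·m per $
Option Q ranks first.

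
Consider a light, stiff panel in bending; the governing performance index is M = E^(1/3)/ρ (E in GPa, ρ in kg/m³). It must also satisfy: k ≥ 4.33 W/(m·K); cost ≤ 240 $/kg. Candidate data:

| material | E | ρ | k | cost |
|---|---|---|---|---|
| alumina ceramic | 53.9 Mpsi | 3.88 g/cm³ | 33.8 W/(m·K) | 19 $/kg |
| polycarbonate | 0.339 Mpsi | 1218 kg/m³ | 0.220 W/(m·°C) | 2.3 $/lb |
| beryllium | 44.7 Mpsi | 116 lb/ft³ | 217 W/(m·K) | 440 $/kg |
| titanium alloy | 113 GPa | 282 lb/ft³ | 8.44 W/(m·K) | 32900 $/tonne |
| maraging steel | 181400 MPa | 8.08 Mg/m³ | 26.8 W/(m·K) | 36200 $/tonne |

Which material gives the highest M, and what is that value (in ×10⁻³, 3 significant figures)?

Screen on constraints: k ≥ 4.33 W/(m·K); cost ≤ 240 $/kg. Survivors: alumina ceramic, titanium alloy, maraging steel.
Putting every candidate on a common basis:
  alumina ceramic: E = 371.6 GPa, ρ = 3880 kg/m³
  titanium alloy: E = 113.0 GPa, ρ = 4517 kg/m³
  maraging steel: E = 181.4 GPa, ρ = 8080 kg/m³
  alumina ceramic: M = 1.85×10⁻³
  titanium alloy: M = 1.07×10⁻³
  maraging steel: M = 0.701×10⁻³
The maximum is for alumina ceramic.

alumina ceramic, M = 1.85×10⁻³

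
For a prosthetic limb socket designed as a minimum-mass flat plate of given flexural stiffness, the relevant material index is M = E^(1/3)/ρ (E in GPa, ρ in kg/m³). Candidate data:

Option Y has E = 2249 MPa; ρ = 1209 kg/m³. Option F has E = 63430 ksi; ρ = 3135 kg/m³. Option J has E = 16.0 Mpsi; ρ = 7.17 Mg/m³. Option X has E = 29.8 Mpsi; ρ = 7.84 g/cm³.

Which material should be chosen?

option F

After converting to SI:
  option Y: E = 2.249 GPa, ρ = 1209 kg/m³
  option F: E = 437.3 GPa, ρ = 3135 kg/m³
  option J: E = 110.3 GPa, ρ = 7170 kg/m³
  option X: E = 205.5 GPa, ρ = 7840 kg/m³
  option F: M = 2.42×10⁻³
  option Y: M = 1.08×10⁻³
  option X: M = 0.753×10⁻³
  option J: M = 0.669×10⁻³
Option F has the largest M.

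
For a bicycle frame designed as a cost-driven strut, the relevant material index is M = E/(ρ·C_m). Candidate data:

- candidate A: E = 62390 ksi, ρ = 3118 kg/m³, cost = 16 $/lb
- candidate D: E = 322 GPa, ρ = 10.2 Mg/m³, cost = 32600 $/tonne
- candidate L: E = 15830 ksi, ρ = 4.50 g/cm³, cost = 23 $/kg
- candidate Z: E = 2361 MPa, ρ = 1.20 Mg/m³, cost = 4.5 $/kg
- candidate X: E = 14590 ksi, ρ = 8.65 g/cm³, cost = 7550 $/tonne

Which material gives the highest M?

Convert each candidate to consistent units, then evaluate M:
  candidate A: E = 430.2 GPa, ρ = 3118 kg/m³, cost = 35.27 $/kg
  candidate D: E = 322.0 GPa, ρ = 10200 kg/m³, cost = 32.60 $/kg
  candidate L: E = 109.1 GPa, ρ = 4500 kg/m³, cost = 23.00 $/kg
  candidate Z: E = 2.361 GPa, ρ = 1200 kg/m³, cost = 4.500 $/kg
  candidate X: E = 100.6 GPa, ρ = 8650 kg/m³, cost = 7.550 $/kg
  candidate A: M = 3.91 MN·m per $
  candidate X: M = 1.54 MN·m per $
  candidate L: M = 1.05 MN·m per $
  candidate D: M = 0.968 MN·m per $
  candidate Z: M = 0.437 MN·m per $
Candidate A ranks first.

candidate A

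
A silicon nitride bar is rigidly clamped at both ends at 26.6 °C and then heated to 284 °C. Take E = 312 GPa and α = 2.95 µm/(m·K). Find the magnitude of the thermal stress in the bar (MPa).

237 MPa

ΔT = 257.4 K. Constrained thermal stress σ = E·α·ΔT = 312.0×10³ MPa × 2.95×10⁻⁶ × 257.4 = 237 MPa (compressive).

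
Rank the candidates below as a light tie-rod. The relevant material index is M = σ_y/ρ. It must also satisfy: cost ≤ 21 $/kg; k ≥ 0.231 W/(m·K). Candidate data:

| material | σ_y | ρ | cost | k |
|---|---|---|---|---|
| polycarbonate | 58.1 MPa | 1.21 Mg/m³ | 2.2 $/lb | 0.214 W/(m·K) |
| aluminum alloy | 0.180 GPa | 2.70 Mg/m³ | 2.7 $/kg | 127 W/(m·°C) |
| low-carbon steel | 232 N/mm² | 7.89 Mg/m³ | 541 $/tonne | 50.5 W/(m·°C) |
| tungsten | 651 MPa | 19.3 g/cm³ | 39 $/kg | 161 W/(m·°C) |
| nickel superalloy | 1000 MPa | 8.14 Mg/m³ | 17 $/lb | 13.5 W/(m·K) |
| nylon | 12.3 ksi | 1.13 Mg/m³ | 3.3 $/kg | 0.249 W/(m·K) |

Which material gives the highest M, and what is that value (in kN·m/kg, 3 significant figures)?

nylon, M = 75.0 kN·m/kg

Screen on constraints: cost ≤ 21 $/kg; k ≥ 0.231 W/(m·K). Survivors: aluminum alloy, low-carbon steel, nylon.
Convert each candidate to consistent units, then evaluate M:
  aluminum alloy: σ_y = 180.0 MPa, ρ = 2700 kg/m³
  low-carbon steel: σ_y = 232.0 MPa, ρ = 7890 kg/m³
  nylon: σ_y = 84.81 MPa, ρ = 1130 kg/m³
  nylon: M = 75.0 kN·m/kg
  aluminum alloy: M = 66.7 kN·m/kg
  low-carbon steel: M = 29.4 kN·m/kg
Nylon has the largest M.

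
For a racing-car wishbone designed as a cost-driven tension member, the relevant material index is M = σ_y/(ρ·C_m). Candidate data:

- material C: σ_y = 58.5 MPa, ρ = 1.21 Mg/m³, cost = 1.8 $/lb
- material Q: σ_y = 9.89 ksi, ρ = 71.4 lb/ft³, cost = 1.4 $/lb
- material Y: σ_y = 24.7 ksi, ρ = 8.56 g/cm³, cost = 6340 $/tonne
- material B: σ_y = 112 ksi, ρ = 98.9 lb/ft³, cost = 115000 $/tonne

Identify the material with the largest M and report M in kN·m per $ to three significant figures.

After converting to SI:
  material C: σ_y = 58.50 MPa, ρ = 1210 kg/m³, cost = 3.968 $/kg
  material Q: σ_y = 68.19 MPa, ρ = 1144 kg/m³, cost = 3.086 $/kg
  material Y: σ_y = 170.3 MPa, ρ = 8560 kg/m³, cost = 6.340 $/kg
  material B: σ_y = 772.2 MPa, ρ = 1584 kg/m³, cost = 115.0 $/kg
  material Q: M = 19.3 kN·m per $
  material C: M = 12.2 kN·m per $
  material B: M = 4.24 kN·m per $
  material Y: M = 3.14 kN·m per $
Material Q ranks first.

material Q, M = 19.3 kN·m per $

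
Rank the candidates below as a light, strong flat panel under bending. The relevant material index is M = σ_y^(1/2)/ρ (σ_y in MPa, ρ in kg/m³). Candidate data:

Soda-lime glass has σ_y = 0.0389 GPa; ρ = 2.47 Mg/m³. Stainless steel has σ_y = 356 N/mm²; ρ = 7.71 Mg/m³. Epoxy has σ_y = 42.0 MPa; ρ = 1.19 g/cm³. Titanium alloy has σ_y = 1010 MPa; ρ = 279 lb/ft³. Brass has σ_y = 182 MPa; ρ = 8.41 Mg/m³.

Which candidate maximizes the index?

titanium alloy

Convert each candidate to consistent units, then evaluate M:
  soda-lime glass: σ_y = 38.90 MPa, ρ = 2470 kg/m³
  stainless steel: σ_y = 356.0 MPa, ρ = 7710 kg/m³
  epoxy: σ_y = 42.00 MPa, ρ = 1190 kg/m³
  titanium alloy: σ_y = 1010 MPa, ρ = 4469 kg/m³
  brass: σ_y = 182.0 MPa, ρ = 8410 kg/m³
  titanium alloy: M = 7.11×10⁻³
  epoxy: M = 5.45×10⁻³
  soda-lime glass: M = 2.53×10⁻³
  stainless steel: M = 2.45×10⁻³
  brass: M = 1.60×10⁻³
Highest index: titanium alloy.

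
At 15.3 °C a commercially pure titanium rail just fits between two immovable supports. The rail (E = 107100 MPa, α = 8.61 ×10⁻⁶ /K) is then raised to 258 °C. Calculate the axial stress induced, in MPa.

224 MPa

E = 107100 MPa = 107.1 GPa.
ΔT = 242.7 K. Constrained thermal stress σ = E·α·ΔT = 107.1×10³ MPa × 8.61×10⁻⁶ × 242.7 = 224 MPa (compressive).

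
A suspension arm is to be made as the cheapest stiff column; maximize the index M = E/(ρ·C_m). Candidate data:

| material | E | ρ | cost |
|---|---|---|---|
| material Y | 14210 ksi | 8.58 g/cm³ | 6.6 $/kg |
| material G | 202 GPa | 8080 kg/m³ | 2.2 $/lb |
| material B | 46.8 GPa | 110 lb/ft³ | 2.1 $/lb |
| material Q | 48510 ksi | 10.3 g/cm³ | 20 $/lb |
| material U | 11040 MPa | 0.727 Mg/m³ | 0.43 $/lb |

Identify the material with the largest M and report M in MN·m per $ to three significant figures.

material U, M = 16.0 MN·m per $

Normalizing units and computing the index:
  material Y: E = 97.97 GPa, ρ = 8580 kg/m³, cost = 6.600 $/kg
  material G: E = 202.0 GPa, ρ = 8080 kg/m³, cost = 4.850 $/kg
  material B: E = 46.80 GPa, ρ = 1762 kg/m³, cost = 4.630 $/kg
  material Q: E = 334.5 GPa, ρ = 10300 kg/m³, cost = 44.09 $/kg
  material U: E = 11.04 GPa, ρ = 727.0 kg/m³, cost = 0.9480 $/kg
  material U: M = 16.0 MN·m per $
  material B: M = 5.74 MN·m per $
  material G: M = 5.15 MN·m per $
  material Y: M = 1.73 MN·m per $
  material Q: M = 0.736 MN·m per $
Highest index: material U.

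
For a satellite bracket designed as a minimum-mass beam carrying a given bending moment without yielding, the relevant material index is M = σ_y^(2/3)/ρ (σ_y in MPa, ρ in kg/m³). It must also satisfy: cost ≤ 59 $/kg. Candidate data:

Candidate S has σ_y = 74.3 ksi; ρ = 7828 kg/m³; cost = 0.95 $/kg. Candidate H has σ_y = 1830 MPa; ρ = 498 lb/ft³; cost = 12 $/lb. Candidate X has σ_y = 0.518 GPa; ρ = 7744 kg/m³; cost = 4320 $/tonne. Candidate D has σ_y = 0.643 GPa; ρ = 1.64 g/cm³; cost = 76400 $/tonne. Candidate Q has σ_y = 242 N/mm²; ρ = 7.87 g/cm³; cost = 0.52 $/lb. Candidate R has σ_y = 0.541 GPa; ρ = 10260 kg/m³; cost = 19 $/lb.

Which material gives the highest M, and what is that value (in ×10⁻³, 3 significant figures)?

candidate H, M = 18.8×10⁻³

Screen on constraints: cost ≤ 59 $/kg. Survivors: candidate S, candidate H, candidate X, candidate Q, candidate R.
Normalizing units and computing the index:
  candidate S: σ_y = 512.3 MPa, ρ = 7828 kg/m³
  candidate H: σ_y = 1830 MPa, ρ = 7977 kg/m³
  candidate X: σ_y = 518.0 MPa, ρ = 7744 kg/m³
  candidate Q: σ_y = 242.0 MPa, ρ = 7870 kg/m³
  candidate R: σ_y = 541.0 MPa, ρ = 10260 kg/m³
  candidate H: M = 18.8×10⁻³
  candidate X: M = 8.33×10⁻³
  candidate S: M = 8.18×10⁻³
  candidate R: M = 6.47×10⁻³
  candidate Q: M = 4.93×10⁻³
Candidate H ranks first.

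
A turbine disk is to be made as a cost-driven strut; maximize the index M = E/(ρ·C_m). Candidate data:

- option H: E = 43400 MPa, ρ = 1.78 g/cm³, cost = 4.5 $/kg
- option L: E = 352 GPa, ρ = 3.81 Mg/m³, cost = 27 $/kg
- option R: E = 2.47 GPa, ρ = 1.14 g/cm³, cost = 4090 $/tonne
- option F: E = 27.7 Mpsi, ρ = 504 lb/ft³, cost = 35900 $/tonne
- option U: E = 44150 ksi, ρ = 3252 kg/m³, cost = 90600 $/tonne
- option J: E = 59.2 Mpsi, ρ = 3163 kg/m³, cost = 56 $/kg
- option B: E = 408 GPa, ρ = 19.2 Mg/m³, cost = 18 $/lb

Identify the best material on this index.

option H

In SI units:
  option H: E = 43.40 GPa, ρ = 1780 kg/m³, cost = 4.500 $/kg
  option L: E = 352.0 GPa, ρ = 3810 kg/m³, cost = 27.00 $/kg
  option R: E = 2.470 GPa, ρ = 1140 kg/m³, cost = 4.090 $/kg
  option F: E = 191.0 GPa, ρ = 8073 kg/m³, cost = 35.90 $/kg
  option U: E = 304.4 GPa, ρ = 3252 kg/m³, cost = 90.60 $/kg
  option J: E = 408.2 GPa, ρ = 3163 kg/m³, cost = 56.00 $/kg
  option B: E = 408.0 GPa, ρ = 19200 kg/m³, cost = 39.68 $/kg
  option H: M = 5.42 MN·m per $
  option L: M = 3.42 MN·m per $
  option J: M = 2.30 MN·m per $
  option U: M = 1.03 MN·m per $
  option F: M = 0.659 MN·m per $
  option B: M = 0.535 MN·m per $
  option R: M = 0.530 MN·m per $
Highest index: option H.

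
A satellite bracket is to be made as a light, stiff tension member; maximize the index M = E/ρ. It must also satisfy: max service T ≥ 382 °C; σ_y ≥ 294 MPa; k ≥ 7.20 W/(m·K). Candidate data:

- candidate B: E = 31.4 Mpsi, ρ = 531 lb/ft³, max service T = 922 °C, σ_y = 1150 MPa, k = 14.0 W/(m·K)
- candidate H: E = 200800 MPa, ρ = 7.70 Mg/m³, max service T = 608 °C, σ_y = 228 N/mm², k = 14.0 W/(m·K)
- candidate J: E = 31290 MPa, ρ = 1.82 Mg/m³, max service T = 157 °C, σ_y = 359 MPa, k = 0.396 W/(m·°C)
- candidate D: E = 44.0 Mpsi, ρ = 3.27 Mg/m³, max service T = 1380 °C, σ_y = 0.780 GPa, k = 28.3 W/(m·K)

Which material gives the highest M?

Screen on constraints: max service T ≥ 382 °C; σ_y ≥ 294 MPa; k ≥ 7.20 W/(m·K). Survivors: candidate B, candidate D.
Normalizing units and computing the index:
  candidate B: E = 216.5 GPa, ρ = 8506 kg/m³
  candidate D: E = 303.4 GPa, ρ = 3270 kg/m³
  candidate D: M = 92.8 MN·m/kg
  candidate B: M = 25.5 MN·m/kg
Candidate D has the largest M.

candidate D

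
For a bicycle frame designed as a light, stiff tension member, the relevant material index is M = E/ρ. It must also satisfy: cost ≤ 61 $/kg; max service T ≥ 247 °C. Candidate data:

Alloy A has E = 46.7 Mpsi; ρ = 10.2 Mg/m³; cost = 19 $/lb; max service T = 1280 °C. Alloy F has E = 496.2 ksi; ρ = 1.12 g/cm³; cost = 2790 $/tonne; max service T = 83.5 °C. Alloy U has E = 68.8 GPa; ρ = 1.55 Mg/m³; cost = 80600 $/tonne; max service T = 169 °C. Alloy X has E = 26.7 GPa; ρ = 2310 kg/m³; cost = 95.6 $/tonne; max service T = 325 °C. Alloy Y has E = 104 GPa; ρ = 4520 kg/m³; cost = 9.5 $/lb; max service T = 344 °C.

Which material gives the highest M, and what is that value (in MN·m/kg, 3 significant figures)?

Screen on constraints: cost ≤ 61 $/kg; max service T ≥ 247 °C. Survivors: alloy A, alloy X, alloy Y.
Putting every candidate on a common basis:
  alloy A: E = 322.0 GPa, ρ = 10200 kg/m³
  alloy X: E = 26.70 GPa, ρ = 2310 kg/m³
  alloy Y: E = 104.0 GPa, ρ = 4520 kg/m³
  alloy A: M = 31.6 MN·m/kg
  alloy Y: M = 23.0 MN·m/kg
  alloy X: M = 11.6 MN·m/kg
The maximum is for alloy A.

alloy A, M = 31.6 MN·m/kg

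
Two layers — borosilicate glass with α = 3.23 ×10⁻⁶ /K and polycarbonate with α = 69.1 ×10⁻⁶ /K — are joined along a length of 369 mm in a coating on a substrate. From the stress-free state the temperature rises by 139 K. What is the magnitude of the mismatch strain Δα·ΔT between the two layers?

9.16×10⁻³

Δα = |3.23 − 69.1|×10⁻⁶/K = 65.9×10⁻⁶/K.
Mismatch strain = Δα·ΔT = 65.9×10⁻⁶ × 139.0 = 9.16×10⁻³.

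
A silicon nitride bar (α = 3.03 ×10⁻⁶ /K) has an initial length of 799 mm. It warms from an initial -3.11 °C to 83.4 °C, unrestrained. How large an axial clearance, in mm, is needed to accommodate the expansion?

ΔT = 83.4 − (-3.11) = 86.51 K.
ΔL = α·L₀·ΔT = 3.03×10⁻⁶ × 799 mm × 86.51 K = 0.209 mm.

0.209 mm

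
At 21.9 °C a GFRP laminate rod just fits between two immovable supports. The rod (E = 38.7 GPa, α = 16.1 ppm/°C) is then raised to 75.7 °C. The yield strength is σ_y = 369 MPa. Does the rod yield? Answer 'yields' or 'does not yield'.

ΔT = 53.80 K. Constrained thermal stress σ = E·α·ΔT = 38.70×10³ MPa × 16.1×10⁻⁶ × 53.80 = 33.5 MPa (compressive).
Compare to σ_y = 369 MPa: σ < σ_y, so it does not yield.

does not yield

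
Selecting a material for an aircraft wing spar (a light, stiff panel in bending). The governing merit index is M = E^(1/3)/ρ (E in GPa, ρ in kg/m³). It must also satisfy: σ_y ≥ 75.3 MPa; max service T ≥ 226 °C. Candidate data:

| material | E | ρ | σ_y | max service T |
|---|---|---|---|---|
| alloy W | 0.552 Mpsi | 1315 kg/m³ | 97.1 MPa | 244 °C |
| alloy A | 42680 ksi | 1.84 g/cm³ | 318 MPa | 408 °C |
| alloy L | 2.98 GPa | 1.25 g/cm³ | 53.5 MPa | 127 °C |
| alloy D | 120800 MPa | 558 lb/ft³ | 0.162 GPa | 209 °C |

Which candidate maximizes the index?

Screen on constraints: σ_y ≥ 75.3 MPa; max service T ≥ 226 °C. Survivors: alloy W, alloy A.
Putting every candidate on a common basis:
  alloy W: E = 3.806 GPa, ρ = 1315 kg/m³
  alloy A: E = 294.3 GPa, ρ = 1840 kg/m³
  alloy A: M = 3.61×10⁻³
  alloy W: M = 1.19×10⁻³
Alloy A has the largest M.

alloy A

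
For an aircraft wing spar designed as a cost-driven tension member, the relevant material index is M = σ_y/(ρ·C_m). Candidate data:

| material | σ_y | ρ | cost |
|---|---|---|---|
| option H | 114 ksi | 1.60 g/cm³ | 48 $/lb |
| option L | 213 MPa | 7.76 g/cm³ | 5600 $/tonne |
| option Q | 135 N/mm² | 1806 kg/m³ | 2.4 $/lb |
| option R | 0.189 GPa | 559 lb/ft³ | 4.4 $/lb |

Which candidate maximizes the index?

In SI units:
  option H: σ_y = 786.0 MPa, ρ = 1600 kg/m³, cost = 105.8 $/kg
  option L: σ_y = 213.0 MPa, ρ = 7760 kg/m³, cost = 5.600 $/kg
  option Q: σ_y = 135.0 MPa, ρ = 1806 kg/m³, cost = 5.291 $/kg
  option R: σ_y = 189.0 MPa, ρ = 8954 kg/m³, cost = 9.700 $/kg
  option Q: M = 14.1 kN·m per $
  option L: M = 4.90 kN·m per $
  option H: M = 4.64 kN·m per $
  option R: M = 2.18 kN·m per $
The maximum is for option Q.

option Q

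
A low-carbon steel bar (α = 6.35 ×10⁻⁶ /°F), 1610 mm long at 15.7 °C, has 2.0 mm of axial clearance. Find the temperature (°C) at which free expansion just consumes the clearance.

α = 6.35×10⁻⁶/°F × 9/5 = 11.4×10⁻⁶/K.
α·L₀·ΔT = 2.0 mm ⇒ ΔT = 2.0 / (11.4×10⁻⁶ × 1610.0) = 108.7 K.
T = 15.7 + 108.7 = 124.4 °C.

124 °C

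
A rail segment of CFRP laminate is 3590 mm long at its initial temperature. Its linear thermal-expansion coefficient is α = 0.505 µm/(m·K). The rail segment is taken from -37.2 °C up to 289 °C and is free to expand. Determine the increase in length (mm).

ΔT = 289 − (-37.2) = 326.2 K.
ΔL = α·L₀·ΔT = 0.505×10⁻⁶ × 3590 mm × 326.2 K = 0.591 mm.

0.591 mm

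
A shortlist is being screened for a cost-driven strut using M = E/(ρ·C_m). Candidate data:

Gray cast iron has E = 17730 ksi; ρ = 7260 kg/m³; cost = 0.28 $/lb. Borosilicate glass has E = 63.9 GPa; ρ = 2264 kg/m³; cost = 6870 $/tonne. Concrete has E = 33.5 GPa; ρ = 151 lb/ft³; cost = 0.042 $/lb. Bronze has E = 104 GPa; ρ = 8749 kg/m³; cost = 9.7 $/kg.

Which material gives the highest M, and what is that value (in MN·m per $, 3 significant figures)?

Normalizing units and computing the index:
  gray cast iron: E = 122.2 GPa, ρ = 7260 kg/m³, cost = 0.6173 $/kg
  borosilicate glass: E = 63.90 GPa, ρ = 2264 kg/m³, cost = 6.870 $/kg
  concrete: E = 33.50 GPa, ρ = 2419 kg/m³, cost = 0.09259 $/kg
  bronze: E = 104.0 GPa, ρ = 8749 kg/m³, cost = 9.700 $/kg
  concrete: M = 150 MN·m per $
  gray cast iron: M = 27.3 MN·m per $
  borosilicate glass: M = 4.11 MN·m per $
  bronze: M = 1.23 MN·m per $
Concrete has the largest M.

concrete, M = 150 MN·m per $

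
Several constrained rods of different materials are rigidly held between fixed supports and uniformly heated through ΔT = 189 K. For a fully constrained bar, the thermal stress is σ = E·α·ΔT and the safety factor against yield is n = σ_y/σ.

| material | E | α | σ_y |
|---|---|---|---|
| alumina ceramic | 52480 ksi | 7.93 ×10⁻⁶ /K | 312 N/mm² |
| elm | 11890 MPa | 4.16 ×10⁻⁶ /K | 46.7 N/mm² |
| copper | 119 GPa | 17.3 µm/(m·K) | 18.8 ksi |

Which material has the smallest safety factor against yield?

With everything in SI (GPa, ×10⁻⁶/K, MPa):
  alumina ceramic: E = 361.8, α = 7.93, σ_y = 312.0 → σ = 542 MPa, n = 0.575
  elm: E = 11.89, α = 4.16, σ_y = 46.70 → σ = 9.35 MPa, n = 5.00
  copper: E = 119.0, α = 17.3, σ_y = 129.6 → σ = 389 MPa, n = 0.333
The minimum is copper at n = 0.333.

copper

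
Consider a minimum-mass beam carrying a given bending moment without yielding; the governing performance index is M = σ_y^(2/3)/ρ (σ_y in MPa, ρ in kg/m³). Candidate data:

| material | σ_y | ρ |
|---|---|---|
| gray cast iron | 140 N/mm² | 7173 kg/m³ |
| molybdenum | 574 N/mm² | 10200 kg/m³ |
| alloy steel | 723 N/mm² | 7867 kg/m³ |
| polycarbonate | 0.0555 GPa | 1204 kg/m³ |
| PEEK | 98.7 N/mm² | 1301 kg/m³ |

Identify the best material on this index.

Putting every candidate on a common basis:
  gray cast iron: σ_y = 140.0 MPa, ρ = 7173 kg/m³
  molybdenum: σ_y = 574.0 MPa, ρ = 10200 kg/m³
  alloy steel: σ_y = 723.0 MPa, ρ = 7867 kg/m³
  polycarbonate: σ_y = 55.50 MPa, ρ = 1204 kg/m³
  PEEK: σ_y = 98.70 MPa, ρ = 1301 kg/m³
  PEEK: M = 16.4×10⁻³
  polycarbonate: M = 12.1×10⁻³
  alloy steel: M = 10.2×10⁻³
  molybdenum: M = 6.77×10⁻³
  gray cast iron: M = 3.76×10⁻³
PEEK ranks first.

PEEK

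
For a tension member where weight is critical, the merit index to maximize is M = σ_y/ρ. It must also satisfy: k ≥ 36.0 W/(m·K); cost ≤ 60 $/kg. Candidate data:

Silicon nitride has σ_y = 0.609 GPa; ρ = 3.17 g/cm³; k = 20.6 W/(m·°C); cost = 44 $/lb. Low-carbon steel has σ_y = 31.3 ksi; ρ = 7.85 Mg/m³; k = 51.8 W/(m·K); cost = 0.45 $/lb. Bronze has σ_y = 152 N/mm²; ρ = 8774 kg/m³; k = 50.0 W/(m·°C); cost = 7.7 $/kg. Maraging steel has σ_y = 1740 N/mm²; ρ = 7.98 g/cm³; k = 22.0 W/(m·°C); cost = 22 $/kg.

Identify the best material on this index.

low-carbon steel

Screen on constraints: k ≥ 36.0 W/(m·K); cost ≤ 60 $/kg. Survivors: low-carbon steel, bronze.
Convert each candidate to consistent units, then evaluate M:
  low-carbon steel: σ_y = 215.8 MPa, ρ = 7850 kg/m³
  bronze: σ_y = 152.0 MPa, ρ = 8774 kg/m³
  low-carbon steel: M = 27.5 kN·m/kg
  bronze: M = 17.3 kN·m/kg
Highest index: low-carbon steel.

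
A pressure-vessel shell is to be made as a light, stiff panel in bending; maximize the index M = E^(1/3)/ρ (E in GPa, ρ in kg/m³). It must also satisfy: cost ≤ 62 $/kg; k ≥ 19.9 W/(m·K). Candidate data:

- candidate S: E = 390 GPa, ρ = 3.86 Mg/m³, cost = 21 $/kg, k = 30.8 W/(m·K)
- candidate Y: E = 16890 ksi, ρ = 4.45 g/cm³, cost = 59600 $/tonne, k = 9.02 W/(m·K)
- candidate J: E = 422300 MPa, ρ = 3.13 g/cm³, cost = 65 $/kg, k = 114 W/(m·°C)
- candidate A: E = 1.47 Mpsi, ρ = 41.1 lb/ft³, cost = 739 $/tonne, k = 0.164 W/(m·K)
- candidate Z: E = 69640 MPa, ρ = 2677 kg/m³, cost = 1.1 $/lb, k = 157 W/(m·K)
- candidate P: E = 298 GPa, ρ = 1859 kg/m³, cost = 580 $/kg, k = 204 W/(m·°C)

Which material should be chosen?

candidate S

Screen on constraints: cost ≤ 62 $/kg; k ≥ 19.9 W/(m·K). Survivors: candidate S, candidate Z.
Normalizing units and computing the index:
  candidate S: E = 390.0 GPa, ρ = 3860 kg/m³
  candidate Z: E = 69.64 GPa, ρ = 2677 kg/m³
  candidate S: M = 1.89×10⁻³
  candidate Z: M = 1.54×10⁻³
Highest index: candidate S.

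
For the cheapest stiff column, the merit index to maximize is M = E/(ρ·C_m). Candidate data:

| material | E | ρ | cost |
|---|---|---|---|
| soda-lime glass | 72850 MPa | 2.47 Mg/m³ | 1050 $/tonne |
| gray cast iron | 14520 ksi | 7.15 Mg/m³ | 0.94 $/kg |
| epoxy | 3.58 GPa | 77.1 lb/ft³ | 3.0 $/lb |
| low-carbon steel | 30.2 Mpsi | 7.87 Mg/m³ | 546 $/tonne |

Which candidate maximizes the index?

In SI units:
  soda-lime glass: E = 72.85 GPa, ρ = 2470 kg/m³, cost = 1.050 $/kg
  gray cast iron: E = 100.1 GPa, ρ = 7150 kg/m³, cost = 0.9400 $/kg
  epoxy: E = 3.580 GPa, ρ = 1235 kg/m³, cost = 6.614 $/kg
  low-carbon steel: E = 208.2 GPa, ρ = 7870 kg/m³, cost = 0.5460 $/kg
  low-carbon steel: M = 48.5 MN·m per $
  soda-lime glass: M = 28.1 MN·m per $
  gray cast iron: M = 14.9 MN·m per $
  epoxy: M = 0.438 MN·m per $
Low-carbon steel has the largest M.

low-carbon steel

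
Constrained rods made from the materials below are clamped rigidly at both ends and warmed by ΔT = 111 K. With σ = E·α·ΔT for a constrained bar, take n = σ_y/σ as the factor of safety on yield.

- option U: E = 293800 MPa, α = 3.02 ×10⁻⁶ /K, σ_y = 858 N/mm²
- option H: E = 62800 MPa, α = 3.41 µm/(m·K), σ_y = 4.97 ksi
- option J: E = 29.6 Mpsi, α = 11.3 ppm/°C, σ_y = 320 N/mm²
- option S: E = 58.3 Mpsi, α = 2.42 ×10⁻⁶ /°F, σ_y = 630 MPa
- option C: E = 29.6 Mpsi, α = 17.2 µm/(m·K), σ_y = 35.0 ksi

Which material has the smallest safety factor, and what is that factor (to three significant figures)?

With everything in SI (GPa, ×10⁻⁶/K, MPa):
  option U: E = 293.8, α = 3.02, σ_y = 858.0 → σ = 98.5 MPa, n = 8.71
  option H: E = 62.80, α = 3.41, σ_y = 34.27 → σ = 23.8 MPa, n = 1.44
  option J: E = 204.1, α = 11.3, σ_y = 320.0 → σ = 256 MPa, n = 1.25
  option S: E = 402.0, α = 4.36, σ_y = 630.0 → σ = 194 MPa, n = 3.24
  option C: E = 204.1, α = 17.2, σ_y = 241.3 → σ = 390 MPa, n = 0.619
The minimum is option C at n = 0.619.

option C, n = 0.619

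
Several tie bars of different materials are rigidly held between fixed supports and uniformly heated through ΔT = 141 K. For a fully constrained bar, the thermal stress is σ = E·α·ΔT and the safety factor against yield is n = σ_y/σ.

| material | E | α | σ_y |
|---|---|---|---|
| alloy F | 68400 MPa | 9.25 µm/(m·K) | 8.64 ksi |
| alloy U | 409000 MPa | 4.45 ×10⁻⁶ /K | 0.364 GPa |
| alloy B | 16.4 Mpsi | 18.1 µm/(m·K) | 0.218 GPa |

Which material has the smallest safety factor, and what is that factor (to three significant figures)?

alloy F, n = 0.668

In consistent units (E in GPa, α in ×10⁻⁶/K, σ_y in MPa):
  alloy F: E = 68.40, α = 9.25, σ_y = 59.57 → σ = 89.2 MPa, n = 0.668
  alloy U: E = 409.0, α = 4.45, σ_y = 364.0 → σ = 257 MPa, n = 1.42
  alloy B: E = 113.1, α = 18.1, σ_y = 218.0 → σ = 289 MPa, n = 0.755
The minimum is alloy F at n = 0.668.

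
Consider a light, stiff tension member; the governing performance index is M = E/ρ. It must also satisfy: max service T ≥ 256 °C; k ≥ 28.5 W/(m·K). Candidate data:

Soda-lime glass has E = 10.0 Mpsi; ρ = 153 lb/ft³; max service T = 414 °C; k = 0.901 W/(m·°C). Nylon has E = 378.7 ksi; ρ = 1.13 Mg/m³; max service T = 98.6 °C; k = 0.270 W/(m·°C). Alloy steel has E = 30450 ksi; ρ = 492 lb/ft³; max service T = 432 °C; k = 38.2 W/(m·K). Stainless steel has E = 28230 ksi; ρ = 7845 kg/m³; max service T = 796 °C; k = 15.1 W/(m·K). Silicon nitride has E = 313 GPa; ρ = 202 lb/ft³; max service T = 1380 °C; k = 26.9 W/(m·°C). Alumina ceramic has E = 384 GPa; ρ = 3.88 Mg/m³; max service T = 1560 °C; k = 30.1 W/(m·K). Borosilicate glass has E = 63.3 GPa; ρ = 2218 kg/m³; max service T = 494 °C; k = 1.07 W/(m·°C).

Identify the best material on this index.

alumina ceramic

Screen on constraints: max service T ≥ 256 °C; k ≥ 28.5 W/(m·K). Survivors: alloy steel, alumina ceramic.
After converting to SI:
  alloy steel: E = 209.9 GPa, ρ = 7881 kg/m³
  alumina ceramic: E = 384.0 GPa, ρ = 3880 kg/m³
  alumina ceramic: M = 99.0 MN·m/kg
  alloy steel: M = 26.6 MN·m/kg
Highest index: alumina ceramic.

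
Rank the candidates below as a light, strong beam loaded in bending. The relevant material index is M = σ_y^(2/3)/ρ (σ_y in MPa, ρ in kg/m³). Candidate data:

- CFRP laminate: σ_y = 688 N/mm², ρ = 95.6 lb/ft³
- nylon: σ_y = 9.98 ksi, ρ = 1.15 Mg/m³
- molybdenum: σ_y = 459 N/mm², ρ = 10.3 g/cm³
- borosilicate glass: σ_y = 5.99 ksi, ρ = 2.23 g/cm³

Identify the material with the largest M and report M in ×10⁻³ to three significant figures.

Normalizing units and computing the index:
  CFRP laminate: σ_y = 688.0 MPa, ρ = 1531 kg/m³
  nylon: σ_y = 68.81 MPa, ρ = 1150 kg/m³
  molybdenum: σ_y = 459.0 MPa, ρ = 10300 kg/m³
  borosilicate glass: σ_y = 41.30 MPa, ρ = 2230 kg/m³
  CFRP laminate: M = 50.9×10⁻³
  nylon: M = 14.6×10⁻³
  molybdenum: M = 5.78×10⁻³
  borosilicate glass: M = 5.36×10⁻³
CFRP laminate ranks first.

CFRP laminate, M = 50.9×10⁻³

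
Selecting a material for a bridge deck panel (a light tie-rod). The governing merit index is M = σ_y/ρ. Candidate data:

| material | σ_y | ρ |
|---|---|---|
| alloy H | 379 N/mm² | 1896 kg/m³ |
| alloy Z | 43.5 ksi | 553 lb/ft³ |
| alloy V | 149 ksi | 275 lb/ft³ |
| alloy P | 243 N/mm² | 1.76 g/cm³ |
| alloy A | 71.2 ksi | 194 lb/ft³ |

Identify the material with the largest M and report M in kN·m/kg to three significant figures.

alloy V, M = 233 kN·m/kg

Putting every candidate on a common basis:
  alloy H: σ_y = 379.0 MPa, ρ = 1896 kg/m³
  alloy Z: σ_y = 299.9 MPa, ρ = 8858 kg/m³
  alloy V: σ_y = 1027 MPa, ρ = 4405 kg/m³
  alloy P: σ_y = 243.0 MPa, ρ = 1760 kg/m³
  alloy A: σ_y = 490.9 MPa, ρ = 3108 kg/m³
  alloy V: M = 233 kN·m/kg
  alloy H: M = 200 kN·m/kg
  alloy A: M = 158 kN·m/kg
  alloy P: M = 138 kN·m/kg
  alloy Z: M = 33.9 kN·m/kg
Alloy V has the largest M.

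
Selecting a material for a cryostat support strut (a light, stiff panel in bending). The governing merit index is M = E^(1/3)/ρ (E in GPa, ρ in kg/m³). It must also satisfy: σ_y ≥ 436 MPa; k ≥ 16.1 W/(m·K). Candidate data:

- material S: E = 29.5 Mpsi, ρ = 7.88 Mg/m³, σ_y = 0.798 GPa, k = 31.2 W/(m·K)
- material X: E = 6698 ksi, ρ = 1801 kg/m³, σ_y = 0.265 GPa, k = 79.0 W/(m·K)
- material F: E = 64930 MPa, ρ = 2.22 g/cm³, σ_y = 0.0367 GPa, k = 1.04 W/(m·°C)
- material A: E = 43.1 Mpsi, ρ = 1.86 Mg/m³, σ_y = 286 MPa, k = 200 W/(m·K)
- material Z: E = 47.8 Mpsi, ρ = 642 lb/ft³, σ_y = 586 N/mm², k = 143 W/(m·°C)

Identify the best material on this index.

Screen on constraints: σ_y ≥ 436 MPa; k ≥ 16.1 W/(m·K). Survivors: material S, material Z.
Putting every candidate on a common basis:
  material S: E = 203.4 GPa, ρ = 7880 kg/m³
  material Z: E = 329.6 GPa, ρ = 10280 kg/m³
  material S: M = 0.746×10⁻³
  material Z: M = 0.672×10⁻³
Material S has the largest M.

material S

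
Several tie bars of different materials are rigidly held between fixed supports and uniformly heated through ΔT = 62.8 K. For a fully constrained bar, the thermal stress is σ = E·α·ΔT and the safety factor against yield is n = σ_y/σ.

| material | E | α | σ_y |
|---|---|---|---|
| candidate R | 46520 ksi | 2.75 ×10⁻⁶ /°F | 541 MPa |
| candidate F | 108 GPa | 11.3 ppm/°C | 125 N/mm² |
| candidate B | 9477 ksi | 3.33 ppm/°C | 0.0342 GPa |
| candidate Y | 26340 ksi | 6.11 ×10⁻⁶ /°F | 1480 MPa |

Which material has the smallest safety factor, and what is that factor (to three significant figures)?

In consistent units (E in GPa, α in ×10⁻⁶/K, σ_y in MPa):
  candidate R: E = 320.7, α = 4.95, σ_y = 541.0 → σ = 99.7 MPa, n = 5.43
  candidate F: E = 108.0, α = 11.3, σ_y = 125.0 → σ = 76.6 MPa, n = 1.63
  candidate B: E = 65.34, α = 3.33, σ_y = 34.20 → σ = 13.7 MPa, n = 2.50
  candidate Y: E = 181.6, α = 11.0, σ_y = 1480 → σ = 125 MPa, n = 11.8
The minimum is candidate F at n = 1.63.

candidate F, n = 1.63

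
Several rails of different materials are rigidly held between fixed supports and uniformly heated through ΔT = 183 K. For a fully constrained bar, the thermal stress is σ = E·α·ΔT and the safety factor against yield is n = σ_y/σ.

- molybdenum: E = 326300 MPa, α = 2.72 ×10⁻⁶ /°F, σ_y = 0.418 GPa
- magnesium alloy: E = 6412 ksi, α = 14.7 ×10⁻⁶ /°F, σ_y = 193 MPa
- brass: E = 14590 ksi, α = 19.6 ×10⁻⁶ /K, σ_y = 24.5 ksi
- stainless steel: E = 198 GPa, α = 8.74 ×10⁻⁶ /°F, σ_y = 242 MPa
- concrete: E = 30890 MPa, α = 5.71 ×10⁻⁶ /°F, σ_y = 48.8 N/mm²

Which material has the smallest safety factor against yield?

In consistent units (E in GPa, α in ×10⁻⁶/K, σ_y in MPa):
  molybdenum: E = 326.3, α = 4.90, σ_y = 418.0 → σ = 292 MPa, n = 1.43
  magnesium alloy: E = 44.21, α = 26.5, σ_y = 193.0 → σ = 214 MPa, n = 0.902
  brass: E = 100.6, α = 19.6, σ_y = 168.9 → σ = 361 MPa, n = 0.468
  stainless steel: E = 198.0, α = 15.7, σ_y = 242.0 → σ = 570 MPa, n = 0.425
  concrete: E = 30.89, α = 10.3, σ_y = 48.80 → σ = 58.1 MPa, n = 0.840
Smallest n: stainless steel with n = 0.425.

stainless steel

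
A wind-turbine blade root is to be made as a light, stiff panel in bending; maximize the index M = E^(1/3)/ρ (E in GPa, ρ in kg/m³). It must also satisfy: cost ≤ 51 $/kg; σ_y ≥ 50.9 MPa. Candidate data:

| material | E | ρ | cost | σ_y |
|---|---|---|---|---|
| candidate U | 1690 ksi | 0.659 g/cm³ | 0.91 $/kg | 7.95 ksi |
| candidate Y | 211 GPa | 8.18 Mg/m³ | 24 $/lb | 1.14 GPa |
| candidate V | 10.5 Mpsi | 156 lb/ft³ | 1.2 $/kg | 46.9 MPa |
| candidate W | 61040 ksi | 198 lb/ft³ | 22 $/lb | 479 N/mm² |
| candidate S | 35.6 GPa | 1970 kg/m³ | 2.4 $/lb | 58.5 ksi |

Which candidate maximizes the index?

candidate U

Screen on constraints: cost ≤ 51 $/kg; σ_y ≥ 50.9 MPa. Survivors: candidate U, candidate W, candidate S.
After converting to SI:
  candidate U: E = 11.65 GPa, ρ = 659.0 kg/m³
  candidate W: E = 420.9 GPa, ρ = 3172 kg/m³
  candidate S: E = 35.60 GPa, ρ = 1970 kg/m³
  candidate U: M = 3.44×10⁻³
  candidate W: M = 2.36×10⁻³
  candidate S: M = 1.67×10⁻³
Highest index: candidate U.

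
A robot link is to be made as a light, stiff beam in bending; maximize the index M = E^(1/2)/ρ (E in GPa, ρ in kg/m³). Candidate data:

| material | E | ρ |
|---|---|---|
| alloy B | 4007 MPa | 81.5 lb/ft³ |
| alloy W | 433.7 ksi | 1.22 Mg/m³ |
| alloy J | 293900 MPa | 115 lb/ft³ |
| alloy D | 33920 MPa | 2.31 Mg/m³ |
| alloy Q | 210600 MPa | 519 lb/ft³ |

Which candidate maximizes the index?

alloy J

After converting to SI:
  alloy B: E = 4.007 GPa, ρ = 1306 kg/m³
  alloy W: E = 2.990 GPa, ρ = 1220 kg/m³
  alloy J: E = 293.9 GPa, ρ = 1842 kg/m³
  alloy D: E = 33.92 GPa, ρ = 2310 kg/m³
  alloy Q: E = 210.6 GPa, ρ = 8314 kg/m³
  alloy J: M = 9.31×10⁻³
  alloy D: M = 2.52×10⁻³
  alloy Q: M = 1.75×10⁻³
  alloy B: M = 1.53×10⁻³
  alloy W: M = 1.42×10⁻³
Highest index: alloy J.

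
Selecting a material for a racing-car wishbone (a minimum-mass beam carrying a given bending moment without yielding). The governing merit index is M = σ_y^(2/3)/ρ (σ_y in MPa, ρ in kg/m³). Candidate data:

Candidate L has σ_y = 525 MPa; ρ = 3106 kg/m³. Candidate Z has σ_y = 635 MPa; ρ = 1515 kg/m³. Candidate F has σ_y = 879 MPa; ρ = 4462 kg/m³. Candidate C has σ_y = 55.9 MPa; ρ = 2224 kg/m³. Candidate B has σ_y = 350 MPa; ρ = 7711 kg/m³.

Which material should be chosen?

Evaluate M for each candidate:
  candidate Z: M = 48.8×10⁻³
  candidate L: M = 21.0×10⁻³
  candidate F: M = 20.6×10⁻³
  candidate C: M = 6.57×10⁻³
  candidate B: M = 6.44×10⁻³
Candidate Z has the largest M.

candidate Z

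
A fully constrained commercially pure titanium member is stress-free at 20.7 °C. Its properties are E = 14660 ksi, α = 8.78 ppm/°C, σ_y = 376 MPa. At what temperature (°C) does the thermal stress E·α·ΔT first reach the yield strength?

444 °C

E = 14660 ksi = 101.1 GPa.
E·α·ΔT = 376.0 MPa ⇒ ΔT = 376.0 / (101.1×10³ × 8.78×10⁻⁶) = 423.7 K.
T = 20.7 + 423.7 = 444.4 °C.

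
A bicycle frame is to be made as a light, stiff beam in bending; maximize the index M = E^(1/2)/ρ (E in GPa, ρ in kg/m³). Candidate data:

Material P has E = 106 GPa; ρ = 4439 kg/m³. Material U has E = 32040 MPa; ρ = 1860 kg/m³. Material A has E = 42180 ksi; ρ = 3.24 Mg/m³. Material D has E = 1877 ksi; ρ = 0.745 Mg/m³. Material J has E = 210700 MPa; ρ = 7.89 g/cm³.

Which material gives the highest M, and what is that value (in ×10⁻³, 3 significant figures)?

After converting to SI:
  material P: E = 106.0 GPa, ρ = 4439 kg/m³
  material U: E = 32.04 GPa, ρ = 1860 kg/m³
  material A: E = 290.8 GPa, ρ = 3240 kg/m³
  material D: E = 12.94 GPa, ρ = 745.0 kg/m³
  material J: E = 210.7 GPa, ρ = 7890 kg/m³
  material A: M = 5.26×10⁻³
  material D: M = 4.83×10⁻³
  material U: M = 3.04×10⁻³
  material P: M = 2.32×10⁻³
  material J: M = 1.84×10⁻³
The maximum is for material A.

material A, M = 5.26×10⁻³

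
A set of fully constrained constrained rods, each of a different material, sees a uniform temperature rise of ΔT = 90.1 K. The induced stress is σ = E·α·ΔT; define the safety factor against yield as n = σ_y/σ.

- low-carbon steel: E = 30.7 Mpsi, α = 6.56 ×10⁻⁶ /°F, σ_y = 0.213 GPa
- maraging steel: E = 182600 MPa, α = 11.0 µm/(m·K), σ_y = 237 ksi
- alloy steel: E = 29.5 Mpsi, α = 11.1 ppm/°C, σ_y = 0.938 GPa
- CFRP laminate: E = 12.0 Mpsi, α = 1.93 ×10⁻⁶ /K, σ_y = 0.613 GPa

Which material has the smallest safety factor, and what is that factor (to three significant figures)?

Converting E to GPa, α to ×10⁻⁶/K, σ_y to MPa, then σ and n for each:
  low-carbon steel: E = 211.7, α = 11.8, σ_y = 213.0 → σ = 225 MPa, n = 0.946
  maraging steel: E = 182.6, α = 11.0, σ_y = 1634 → σ = 181 MPa, n = 9.03
  alloy steel: E = 203.4, α = 11.1, σ_y = 938.0 → σ = 203 MPa, n = 4.61
  CFRP laminate: E = 82.74, α = 1.93, σ_y = 613.0 → σ = 14.4 MPa, n = 42.6
Smallest n: low-carbon steel with n = 0.946.

low-carbon steel, n = 0.946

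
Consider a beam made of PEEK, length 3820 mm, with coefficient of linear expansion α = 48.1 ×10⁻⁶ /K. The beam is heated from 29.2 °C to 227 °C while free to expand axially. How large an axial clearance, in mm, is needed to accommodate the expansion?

ΔT = 227 − 29.2 = 197.8 K.
ΔL = α·L₀·ΔT = 48.1×10⁻⁶ × 3820 mm × 197.8 K = 36.3 mm.

36.3 mm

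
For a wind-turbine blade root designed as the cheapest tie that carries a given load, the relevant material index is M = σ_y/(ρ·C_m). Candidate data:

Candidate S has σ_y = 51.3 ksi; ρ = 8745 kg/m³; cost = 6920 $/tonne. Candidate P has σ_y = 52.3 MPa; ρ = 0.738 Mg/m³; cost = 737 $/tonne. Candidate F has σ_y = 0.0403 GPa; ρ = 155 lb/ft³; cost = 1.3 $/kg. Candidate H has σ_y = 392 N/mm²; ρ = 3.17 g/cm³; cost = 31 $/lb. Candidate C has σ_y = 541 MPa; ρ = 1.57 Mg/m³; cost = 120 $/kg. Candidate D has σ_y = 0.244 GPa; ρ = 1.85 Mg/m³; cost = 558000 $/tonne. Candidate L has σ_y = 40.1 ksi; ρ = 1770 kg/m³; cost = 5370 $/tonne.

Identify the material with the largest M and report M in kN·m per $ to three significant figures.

Putting every candidate on a common basis:
  candidate S: σ_y = 353.7 MPa, ρ = 8745 kg/m³, cost = 6.920 $/kg
  candidate P: σ_y = 52.30 MPa, ρ = 738.0 kg/m³, cost = 0.7370 $/kg
  candidate F: σ_y = 40.30 MPa, ρ = 2483 kg/m³, cost = 1.300 $/kg
  candidate H: σ_y = 392.0 MPa, ρ = 3170 kg/m³, cost = 68.34 $/kg
  candidate C: σ_y = 541.0 MPa, ρ = 1570 kg/m³, cost = 120.0 $/kg
  candidate D: σ_y = 244.0 MPa, ρ = 1850 kg/m³, cost = 558.0 $/kg
  candidate L: σ_y = 276.5 MPa, ρ = 1770 kg/m³, cost = 5.370 $/kg
  candidate P: M = 96.2 kN·m per $
  candidate L: M = 29.1 kN·m per $
  candidate F: M = 12.5 kN·m per $
  candidate S: M = 5.84 kN·m per $
  candidate C: M = 2.87 kN·m per $
  candidate H: M = 1.81 kN·m per $
  candidate D: M = 0.236 kN·m per $
Candidate P ranks first.

candidate P, M = 96.2 kN·m per $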